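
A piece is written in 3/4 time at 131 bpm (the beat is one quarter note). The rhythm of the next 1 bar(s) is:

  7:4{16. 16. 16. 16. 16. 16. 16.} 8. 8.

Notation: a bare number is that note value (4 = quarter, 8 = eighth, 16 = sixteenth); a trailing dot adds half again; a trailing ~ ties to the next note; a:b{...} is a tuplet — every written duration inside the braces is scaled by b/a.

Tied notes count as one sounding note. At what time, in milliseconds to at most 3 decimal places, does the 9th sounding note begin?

note 9 onset = 9/4b = 1030.534ms

1. 0.0ms @ 0 + 98.146ms (3/14)
2. 98.146ms @ 3/14 + 98.146ms (3/14)
3. 196.292ms @ 3/7 + 98.146ms (3/14)
4. 294.438ms @ 9/14 + 98.146ms (3/14)
5. 392.585ms @ 6/7 + 98.146ms (3/14)
6. 490.731ms @ 15/14 + 98.146ms (3/14)
7. 588.877ms @ 9/7 + 98.146ms (3/14)
8. 687.023ms @ 3/2 + 343.511ms (3/4)
9. 1030.534ms @ 9/4 + 343.511ms (3/4)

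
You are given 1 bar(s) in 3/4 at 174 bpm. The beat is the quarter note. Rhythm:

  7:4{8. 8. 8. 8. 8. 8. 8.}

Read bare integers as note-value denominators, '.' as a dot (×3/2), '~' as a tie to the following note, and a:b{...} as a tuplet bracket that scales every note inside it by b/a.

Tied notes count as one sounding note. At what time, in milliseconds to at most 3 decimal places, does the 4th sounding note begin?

1. 0.0ms @ 0 + 147.783ms (3/7)
2. 147.783ms @ 3/7 + 147.783ms (3/7)
3. 295.567ms @ 6/7 + 147.783ms (3/7)
4. 443.35ms @ 9/7 + 147.783ms (3/7)
5. 591.133ms @ 12/7 + 147.783ms (3/7)
6. 738.916ms @ 15/7 + 147.783ms (3/7)
7. 886.7ms @ 18/7 + 147.783ms (3/7)

note 4 onset = 9/7b = 443.35ms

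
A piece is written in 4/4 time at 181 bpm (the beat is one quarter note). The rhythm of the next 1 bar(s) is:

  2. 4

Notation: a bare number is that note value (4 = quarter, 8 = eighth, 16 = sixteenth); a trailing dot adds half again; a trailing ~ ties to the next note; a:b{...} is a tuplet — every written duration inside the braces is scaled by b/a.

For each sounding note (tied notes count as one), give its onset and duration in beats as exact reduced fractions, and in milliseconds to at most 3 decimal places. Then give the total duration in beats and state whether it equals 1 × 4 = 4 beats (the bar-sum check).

1) 0.0ms=0b +994.475ms=3b
2) 994.475ms=3b +331.492ms=1b
Σ=4b of 4 (181bpm 4/4) — PASS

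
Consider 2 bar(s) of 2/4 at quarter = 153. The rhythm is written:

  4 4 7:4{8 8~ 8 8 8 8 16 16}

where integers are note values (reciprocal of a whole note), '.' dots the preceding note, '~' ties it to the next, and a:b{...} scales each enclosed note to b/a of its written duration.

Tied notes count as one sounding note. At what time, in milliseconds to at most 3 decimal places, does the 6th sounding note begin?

1. 0.0ms @ 0 + 392.157ms (1)
2. 392.157ms @ 1 + 392.157ms (1)
3. 784.314ms @ 2 + 112.045ms (2/7)
4. 896.359ms @ 16/7 + 224.09ms (4/7)
5. 1120.448ms @ 20/7 + 112.045ms (2/7)
6. 1232.493ms @ 22/7 + 112.045ms (2/7)
7. 1344.538ms @ 24/7 + 112.045ms (2/7)
8. 1456.583ms @ 26/7 + 56.022ms (1/7)
9. 1512.605ms @ 27/7 + 56.022ms (1/7)

note 6 onset = 22/7b = 1232.493ms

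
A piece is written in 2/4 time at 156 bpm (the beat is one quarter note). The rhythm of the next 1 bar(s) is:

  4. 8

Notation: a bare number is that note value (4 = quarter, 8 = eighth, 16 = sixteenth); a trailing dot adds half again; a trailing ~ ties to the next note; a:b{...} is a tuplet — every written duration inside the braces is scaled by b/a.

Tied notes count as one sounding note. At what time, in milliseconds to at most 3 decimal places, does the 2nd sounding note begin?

1. 0.0ms @ 0 + 576.923ms (3/2)
2. 576.923ms @ 3/2 + 192.308ms (1/2)

note 2 onset = 3/2b = 576.923ms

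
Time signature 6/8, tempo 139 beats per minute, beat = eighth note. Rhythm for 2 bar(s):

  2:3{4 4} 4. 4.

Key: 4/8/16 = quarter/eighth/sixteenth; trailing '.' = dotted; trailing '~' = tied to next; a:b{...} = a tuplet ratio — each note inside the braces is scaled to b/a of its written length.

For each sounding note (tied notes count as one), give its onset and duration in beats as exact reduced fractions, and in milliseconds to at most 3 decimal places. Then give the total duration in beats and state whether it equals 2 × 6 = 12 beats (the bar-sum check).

1) 0.0ms=0b +1294.964ms=3b
2) 1294.964ms=3b +1294.964ms=3b
3) 2589.928ms=6b +1294.964ms=3b
4) 3884.892ms=9b +1294.964ms=3b
Σ=12b of 12 (139bpm 6/8) — PASS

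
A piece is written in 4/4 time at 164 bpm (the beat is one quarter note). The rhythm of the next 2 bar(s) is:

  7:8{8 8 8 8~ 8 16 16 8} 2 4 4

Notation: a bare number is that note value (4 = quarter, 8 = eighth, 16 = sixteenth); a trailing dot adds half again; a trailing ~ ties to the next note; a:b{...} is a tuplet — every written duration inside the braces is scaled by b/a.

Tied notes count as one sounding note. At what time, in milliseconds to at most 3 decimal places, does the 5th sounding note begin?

note 5 onset = 20/7b = 1045.296ms

1. 0.0ms @ 0 + 209.059ms (4/7)
2. 209.059ms @ 4/7 + 209.059ms (4/7)
3. 418.118ms @ 8/7 + 209.059ms (4/7)
4. 627.178ms @ 12/7 + 418.118ms (8/7)
5. 1045.296ms @ 20/7 + 104.53ms (2/7)
6. 1149.826ms @ 22/7 + 104.53ms (2/7)
7. 1254.355ms @ 24/7 + 209.059ms (4/7)
8. 1463.415ms @ 4 + 731.707ms (2)
9. 2195.122ms @ 6 + 365.854ms (1)
10. 2560.976ms @ 7 + 365.854ms (1)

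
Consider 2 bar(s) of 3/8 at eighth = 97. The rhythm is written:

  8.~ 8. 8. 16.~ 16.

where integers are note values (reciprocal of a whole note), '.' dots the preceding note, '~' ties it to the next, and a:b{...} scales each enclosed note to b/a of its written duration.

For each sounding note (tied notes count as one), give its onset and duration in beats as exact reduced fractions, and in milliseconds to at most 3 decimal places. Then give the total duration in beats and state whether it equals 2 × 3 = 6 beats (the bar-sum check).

1) 0.0ms=0b +1855.67ms=3b
2) 1855.67ms=3b +927.835ms=3/2b
3) 2783.505ms=9/2b +927.835ms=3/2b
Σ=6b of 6 (97bpm 3/8) — PASS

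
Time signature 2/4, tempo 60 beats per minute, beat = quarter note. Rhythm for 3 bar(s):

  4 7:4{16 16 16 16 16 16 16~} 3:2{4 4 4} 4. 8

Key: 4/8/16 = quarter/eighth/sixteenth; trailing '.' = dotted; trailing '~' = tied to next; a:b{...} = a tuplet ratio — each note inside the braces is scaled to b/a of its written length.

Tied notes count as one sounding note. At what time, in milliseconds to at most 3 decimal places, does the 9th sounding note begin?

1. 0.0ms @ 0 + 1000.0ms (1)
2. 1000.0ms @ 1 + 142.857ms (1/7)
3. 1142.857ms @ 8/7 + 142.857ms (1/7)
4. 1285.714ms @ 9/7 + 142.857ms (1/7)
5. 1428.571ms @ 10/7 + 142.857ms (1/7)
6. 1571.429ms @ 11/7 + 142.857ms (1/7)
7. 1714.286ms @ 12/7 + 142.857ms (1/7)
8. 1857.143ms @ 13/7 + 809.524ms (17/21)
9. 2666.667ms @ 8/3 + 666.667ms (2/3)
10. 3333.333ms @ 10/3 + 666.667ms (2/3)
11. 4000.0ms @ 4 + 1500.0ms (3/2)
12. 5500.0ms @ 11/2 + 500.0ms (1/2)

note 9 onset = 8/3b = 2666.667ms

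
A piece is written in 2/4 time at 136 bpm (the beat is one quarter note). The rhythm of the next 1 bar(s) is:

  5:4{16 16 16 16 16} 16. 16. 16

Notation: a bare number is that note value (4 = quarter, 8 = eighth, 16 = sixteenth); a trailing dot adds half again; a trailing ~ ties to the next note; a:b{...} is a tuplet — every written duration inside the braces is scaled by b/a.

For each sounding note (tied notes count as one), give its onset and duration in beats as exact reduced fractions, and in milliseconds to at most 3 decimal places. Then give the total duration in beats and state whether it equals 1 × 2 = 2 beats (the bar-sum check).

1) 0.0ms=0b +88.235ms=1/5b
2) 88.235ms=1/5b +88.235ms=1/5b
3) 176.471ms=2/5b +88.235ms=1/5b
4) 264.706ms=3/5b +88.235ms=1/5b
5) 352.941ms=4/5b +88.235ms=1/5b
6) 441.176ms=1b +165.441ms=3/8b
7) 606.618ms=11/8b +165.441ms=3/8b
8) 772.059ms=7/4b +110.294ms=1/4b
Σ=2b of 2 (136bpm 2/4) — PASS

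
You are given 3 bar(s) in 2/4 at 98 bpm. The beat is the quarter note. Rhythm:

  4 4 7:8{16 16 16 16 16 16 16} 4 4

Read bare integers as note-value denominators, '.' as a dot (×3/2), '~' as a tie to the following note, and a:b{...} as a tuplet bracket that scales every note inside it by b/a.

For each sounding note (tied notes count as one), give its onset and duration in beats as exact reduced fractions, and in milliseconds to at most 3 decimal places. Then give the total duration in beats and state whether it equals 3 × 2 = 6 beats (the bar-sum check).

1) 0.0ms=0b +612.245ms=1b
2) 612.245ms=1b +612.245ms=1b
3) 1224.49ms=2b +174.927ms=2/7b
4) 1399.417ms=16/7b +174.927ms=2/7b
5) 1574.344ms=18/7b +174.927ms=2/7b
6) 1749.271ms=20/7b +174.927ms=2/7b
7) 1924.198ms=22/7b +174.927ms=2/7b
8) 2099.125ms=24/7b +174.927ms=2/7b
9) 2274.052ms=26/7b +174.927ms=2/7b
10) 2448.98ms=4b +612.245ms=1b
11) 3061.224ms=5b +612.245ms=1b
Σ=6b of 6 (98bpm 2/4) — PASS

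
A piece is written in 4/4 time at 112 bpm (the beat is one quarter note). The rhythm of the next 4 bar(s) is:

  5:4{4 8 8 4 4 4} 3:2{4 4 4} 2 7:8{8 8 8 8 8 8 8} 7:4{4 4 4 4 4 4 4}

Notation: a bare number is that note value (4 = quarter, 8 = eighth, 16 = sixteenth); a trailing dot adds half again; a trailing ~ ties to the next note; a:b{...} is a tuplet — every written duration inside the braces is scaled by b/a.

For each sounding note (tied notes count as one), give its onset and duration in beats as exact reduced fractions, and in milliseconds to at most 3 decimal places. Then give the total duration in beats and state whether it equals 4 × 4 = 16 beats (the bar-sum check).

1) 0.0ms=0b +428.571ms=4/5b
2) 428.571ms=4/5b +214.286ms=2/5b
3) 642.857ms=6/5b +214.286ms=2/5b
4) 857.143ms=8/5b +428.571ms=4/5b
5) 1285.714ms=12/5b +428.571ms=4/5b
6) 1714.286ms=16/5b +428.571ms=4/5b
7) 2142.857ms=4b +357.143ms=2/3b
8) 2500.0ms=14/3b +357.143ms=2/3b
9) 2857.143ms=16/3b +357.143ms=2/3b
10) 3214.286ms=6b +1071.429ms=2b
11) 4285.714ms=8b +306.122ms=4/7b
12) 4591.837ms=60/7b +306.122ms=4/7b
13) 4897.959ms=64/7b +306.122ms=4/7b
14) 5204.082ms=68/7b +306.122ms=4/7b
15) 5510.204ms=72/7b +306.122ms=4/7b
16) 5816.327ms=76/7b +306.122ms=4/7b
17) 6122.449ms=80/7b +306.122ms=4/7b
18) 6428.571ms=12b +306.122ms=4/7b
19) 6734.694ms=88/7b +306.122ms=4/7b
20) 7040.816ms=92/7b +306.122ms=4/7b
21) 7346.939ms=96/7b +306.122ms=4/7b
22) 7653.061ms=100/7b +306.122ms=4/7b
23) 7959.184ms=104/7b +306.122ms=4/7b
24) 8265.306ms=108/7b +306.122ms=4/7b
Σ=16b of 16 (112bpm 4/4) — PASS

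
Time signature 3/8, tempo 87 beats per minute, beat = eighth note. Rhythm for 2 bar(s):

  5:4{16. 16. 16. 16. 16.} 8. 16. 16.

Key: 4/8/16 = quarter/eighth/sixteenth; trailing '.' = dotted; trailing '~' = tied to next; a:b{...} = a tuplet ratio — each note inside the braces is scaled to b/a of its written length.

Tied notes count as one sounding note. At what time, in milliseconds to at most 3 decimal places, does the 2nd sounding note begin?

note 2 onset = 3/5b = 413.793ms

1. 0.0ms @ 0 + 413.793ms (3/5)
2. 413.793ms @ 3/5 + 413.793ms (3/5)
3. 827.586ms @ 6/5 + 413.793ms (3/5)
4. 1241.379ms @ 9/5 + 413.793ms (3/5)
5. 1655.172ms @ 12/5 + 413.793ms (3/5)
6. 2068.966ms @ 3 + 1034.483ms (3/2)
7. 3103.448ms @ 9/2 + 517.241ms (3/4)
8. 3620.69ms @ 21/4 + 517.241ms (3/4)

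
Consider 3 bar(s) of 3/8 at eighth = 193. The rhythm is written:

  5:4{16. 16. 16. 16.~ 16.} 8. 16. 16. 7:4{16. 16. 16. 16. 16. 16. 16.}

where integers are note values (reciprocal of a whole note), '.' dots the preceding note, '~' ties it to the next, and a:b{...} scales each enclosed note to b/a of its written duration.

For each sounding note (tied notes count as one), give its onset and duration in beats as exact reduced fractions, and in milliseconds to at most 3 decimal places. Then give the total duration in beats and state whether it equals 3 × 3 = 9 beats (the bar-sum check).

1) 0.0ms=0b +186.528ms=3/5b
2) 186.528ms=3/5b +186.528ms=3/5b
3) 373.057ms=6/5b +186.528ms=3/5b
4) 559.585ms=9/5b +373.057ms=6/5b
5) 932.642ms=3b +466.321ms=3/2b
6) 1398.964ms=9/2b +233.161ms=3/4b
7) 1632.124ms=21/4b +233.161ms=3/4b
8) 1865.285ms=6b +133.235ms=3/7b
9) 1998.52ms=45/7b +133.235ms=3/7b
10) 2131.754ms=48/7b +133.235ms=3/7b
11) 2264.989ms=51/7b +133.235ms=3/7b
12) 2398.224ms=54/7b +133.235ms=3/7b
13) 2531.458ms=57/7b +133.235ms=3/7b
14) 2664.693ms=60/7b +133.235ms=3/7b
Σ=9b of 9 (193bpm 3/8) — PASS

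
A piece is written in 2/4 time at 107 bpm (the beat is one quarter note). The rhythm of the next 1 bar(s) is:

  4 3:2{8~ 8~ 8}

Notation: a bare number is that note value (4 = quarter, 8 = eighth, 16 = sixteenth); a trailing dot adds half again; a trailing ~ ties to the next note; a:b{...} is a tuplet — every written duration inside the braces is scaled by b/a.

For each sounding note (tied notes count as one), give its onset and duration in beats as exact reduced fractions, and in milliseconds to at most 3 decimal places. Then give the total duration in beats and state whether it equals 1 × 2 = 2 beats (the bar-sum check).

1) 0.0ms=0b +560.748ms=1b
2) 560.748ms=1b +560.748ms=1b
Σ=2b of 2 (107bpm 2/4) — PASS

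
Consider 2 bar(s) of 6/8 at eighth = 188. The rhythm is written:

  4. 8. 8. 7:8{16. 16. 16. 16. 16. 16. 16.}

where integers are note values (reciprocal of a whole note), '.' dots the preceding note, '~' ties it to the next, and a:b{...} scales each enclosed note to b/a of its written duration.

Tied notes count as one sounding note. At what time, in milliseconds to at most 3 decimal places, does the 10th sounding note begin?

note 10 onset = 78/7b = 3556.231ms

1. 0.0ms @ 0 + 957.447ms (3)
2. 957.447ms @ 3 + 478.723ms (3/2)
3. 1436.17ms @ 9/2 + 478.723ms (3/2)
4. 1914.894ms @ 6 + 273.556ms (6/7)
5. 2188.45ms @ 48/7 + 273.556ms (6/7)
6. 2462.006ms @ 54/7 + 273.556ms (6/7)
7. 2735.562ms @ 60/7 + 273.556ms (6/7)
8. 3009.119ms @ 66/7 + 273.556ms (6/7)
9. 3282.675ms @ 72/7 + 273.556ms (6/7)
10. 3556.231ms @ 78/7 + 273.556ms (6/7)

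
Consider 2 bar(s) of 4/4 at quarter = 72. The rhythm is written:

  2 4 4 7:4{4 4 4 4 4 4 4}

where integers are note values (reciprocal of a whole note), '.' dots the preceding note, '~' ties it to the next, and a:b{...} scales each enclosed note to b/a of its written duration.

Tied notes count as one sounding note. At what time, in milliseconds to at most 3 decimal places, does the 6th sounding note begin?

note 6 onset = 36/7b = 4285.714ms

1. 0.0ms @ 0 + 1666.667ms (2)
2. 1666.667ms @ 2 + 833.333ms (1)
3. 2500.0ms @ 3 + 833.333ms (1)
4. 3333.333ms @ 4 + 476.19ms (4/7)
5. 3809.524ms @ 32/7 + 476.19ms (4/7)
6. 4285.714ms @ 36/7 + 476.19ms (4/7)
7. 4761.905ms @ 40/7 + 476.19ms (4/7)
8. 5238.095ms @ 44/7 + 476.19ms (4/7)
9. 5714.286ms @ 48/7 + 476.19ms (4/7)
10. 6190.476ms @ 52/7 + 476.19ms (4/7)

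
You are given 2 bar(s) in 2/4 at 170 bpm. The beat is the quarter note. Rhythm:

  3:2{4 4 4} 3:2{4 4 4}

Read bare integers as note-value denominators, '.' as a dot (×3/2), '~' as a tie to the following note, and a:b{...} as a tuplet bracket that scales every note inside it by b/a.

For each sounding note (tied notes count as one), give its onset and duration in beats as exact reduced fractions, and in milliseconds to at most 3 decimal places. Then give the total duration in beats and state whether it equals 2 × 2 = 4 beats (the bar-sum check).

1) 0.0ms=0b +235.294ms=2/3b
2) 235.294ms=2/3b +235.294ms=2/3b
3) 470.588ms=4/3b +235.294ms=2/3b
4) 705.882ms=2b +235.294ms=2/3b
5) 941.176ms=8/3b +235.294ms=2/3b
6) 1176.471ms=10/3b +235.294ms=2/3b
Σ=4b of 4 (170bpm 2/4) — PASS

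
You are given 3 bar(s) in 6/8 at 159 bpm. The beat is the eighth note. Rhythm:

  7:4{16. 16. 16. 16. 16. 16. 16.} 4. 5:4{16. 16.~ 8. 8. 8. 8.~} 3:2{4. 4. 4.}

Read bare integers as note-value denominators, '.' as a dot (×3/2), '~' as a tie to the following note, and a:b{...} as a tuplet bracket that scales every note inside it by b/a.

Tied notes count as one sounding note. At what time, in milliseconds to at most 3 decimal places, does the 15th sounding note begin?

1. 0.0ms @ 0 + 161.725ms (3/7)
2. 161.725ms @ 3/7 + 161.725ms (3/7)
3. 323.45ms @ 6/7 + 161.725ms (3/7)
4. 485.175ms @ 9/7 + 161.725ms (3/7)
5. 646.9ms @ 12/7 + 161.725ms (3/7)
6. 808.625ms @ 15/7 + 161.725ms (3/7)
7. 970.35ms @ 18/7 + 161.725ms (3/7)
8. 1132.075ms @ 3 + 1132.075ms (3)
9. 2264.151ms @ 6 + 226.415ms (3/5)
10. 2490.566ms @ 33/5 + 679.245ms (9/5)
11. 3169.811ms @ 42/5 + 452.83ms (6/5)
12. 3622.642ms @ 48/5 + 452.83ms (6/5)
13. 4075.472ms @ 54/5 + 1207.547ms (16/5)
14. 5283.019ms @ 14 + 754.717ms (2)
15. 6037.736ms @ 16 + 754.717ms (2)

note 15 onset = 16b = 6037.736ms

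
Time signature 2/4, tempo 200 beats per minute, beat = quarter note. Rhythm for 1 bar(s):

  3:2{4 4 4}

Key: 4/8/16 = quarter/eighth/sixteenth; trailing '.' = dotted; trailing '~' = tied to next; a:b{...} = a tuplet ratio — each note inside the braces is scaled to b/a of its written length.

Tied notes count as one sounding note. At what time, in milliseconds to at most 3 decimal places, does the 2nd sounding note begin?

note 2 onset = 2/3b = 200.0ms

1. 0.0ms @ 0 + 200.0ms (2/3)
2. 200.0ms @ 2/3 + 200.0ms (2/3)
3. 400.0ms @ 4/3 + 200.0ms (2/3)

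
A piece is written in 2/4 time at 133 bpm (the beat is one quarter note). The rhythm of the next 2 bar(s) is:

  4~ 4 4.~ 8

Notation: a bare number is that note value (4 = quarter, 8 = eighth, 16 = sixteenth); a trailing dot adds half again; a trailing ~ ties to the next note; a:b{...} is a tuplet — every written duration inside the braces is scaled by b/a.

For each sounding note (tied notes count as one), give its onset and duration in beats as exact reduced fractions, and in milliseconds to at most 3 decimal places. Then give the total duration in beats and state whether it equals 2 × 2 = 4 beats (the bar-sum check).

1) 0.0ms=0b +902.256ms=2b
2) 902.256ms=2b +902.256ms=2b
Σ=4b of 4 (133bpm 2/4) — PASS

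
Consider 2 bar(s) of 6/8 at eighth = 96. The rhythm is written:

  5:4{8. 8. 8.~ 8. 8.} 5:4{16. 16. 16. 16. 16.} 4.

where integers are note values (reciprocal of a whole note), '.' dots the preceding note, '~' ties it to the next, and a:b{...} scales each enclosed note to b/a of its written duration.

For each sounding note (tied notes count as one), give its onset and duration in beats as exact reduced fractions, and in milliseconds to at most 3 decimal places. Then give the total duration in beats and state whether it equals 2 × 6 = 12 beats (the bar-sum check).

1) 0.0ms=0b +750.0ms=6/5b
2) 750.0ms=6/5b +750.0ms=6/5b
3) 1500.0ms=12/5b +1500.0ms=12/5b
4) 3000.0ms=24/5b +750.0ms=6/5b
5) 3750.0ms=6b +375.0ms=3/5b
6) 4125.0ms=33/5b +375.0ms=3/5b
7) 4500.0ms=36/5b +375.0ms=3/5b
8) 4875.0ms=39/5b +375.0ms=3/5b
9) 5250.0ms=42/5b +375.0ms=3/5b
10) 5625.0ms=9b +1875.0ms=3b
Σ=12b of 12 (96bpm 6/8) — PASS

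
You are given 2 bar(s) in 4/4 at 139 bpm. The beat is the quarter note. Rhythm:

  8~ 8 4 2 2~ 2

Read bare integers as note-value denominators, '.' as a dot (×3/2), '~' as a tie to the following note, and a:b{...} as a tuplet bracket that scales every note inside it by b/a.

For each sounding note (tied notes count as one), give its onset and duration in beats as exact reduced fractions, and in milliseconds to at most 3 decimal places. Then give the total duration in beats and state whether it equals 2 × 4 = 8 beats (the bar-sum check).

1) 0.0ms=0b +431.655ms=1b
2) 431.655ms=1b +431.655ms=1b
3) 863.309ms=2b +863.309ms=2b
4) 1726.619ms=4b +1726.619ms=4b
Σ=8b of 8 (139bpm 4/4) — PASS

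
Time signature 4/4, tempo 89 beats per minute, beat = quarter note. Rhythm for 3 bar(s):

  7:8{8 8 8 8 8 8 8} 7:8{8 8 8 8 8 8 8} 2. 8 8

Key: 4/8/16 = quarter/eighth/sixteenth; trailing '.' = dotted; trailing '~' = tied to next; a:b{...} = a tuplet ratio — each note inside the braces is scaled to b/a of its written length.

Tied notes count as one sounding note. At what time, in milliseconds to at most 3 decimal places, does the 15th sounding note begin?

note 15 onset = 8b = 5393.258ms

1. 0.0ms @ 0 + 385.233ms (4/7)
2. 385.233ms @ 4/7 + 385.233ms (4/7)
3. 770.465ms @ 8/7 + 385.233ms (4/7)
4. 1155.698ms @ 12/7 + 385.233ms (4/7)
5. 1540.931ms @ 16/7 + 385.233ms (4/7)
6. 1926.164ms @ 20/7 + 385.233ms (4/7)
7. 2311.396ms @ 24/7 + 385.233ms (4/7)
8. 2696.629ms @ 4 + 385.233ms (4/7)
9. 3081.862ms @ 32/7 + 385.233ms (4/7)
10. 3467.095ms @ 36/7 + 385.233ms (4/7)
11. 3852.327ms @ 40/7 + 385.233ms (4/7)
12. 4237.56ms @ 44/7 + 385.233ms (4/7)
13. 4622.793ms @ 48/7 + 385.233ms (4/7)
14. 5008.026ms @ 52/7 + 385.233ms (4/7)
15. 5393.258ms @ 8 + 2022.472ms (3)
16. 7415.73ms @ 11 + 337.079ms (1/2)
17. 7752.809ms @ 23/2 + 337.079ms (1/2)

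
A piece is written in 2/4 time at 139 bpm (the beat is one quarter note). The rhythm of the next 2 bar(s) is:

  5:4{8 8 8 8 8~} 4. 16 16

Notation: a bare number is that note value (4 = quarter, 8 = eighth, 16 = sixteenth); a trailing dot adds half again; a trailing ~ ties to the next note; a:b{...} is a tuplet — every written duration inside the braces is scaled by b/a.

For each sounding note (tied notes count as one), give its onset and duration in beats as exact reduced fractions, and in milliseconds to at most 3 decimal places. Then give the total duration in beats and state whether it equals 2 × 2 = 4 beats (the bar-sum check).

1) 0.0ms=0b +172.662ms=2/5b
2) 172.662ms=2/5b +172.662ms=2/5b
3) 345.324ms=4/5b +172.662ms=2/5b
4) 517.986ms=6/5b +172.662ms=2/5b
5) 690.647ms=8/5b +820.144ms=19/10b
6) 1510.791ms=7/2b +107.914ms=1/4b
7) 1618.705ms=15/4b +107.914ms=1/4b
Σ=4b of 4 (139bpm 2/4) — PASS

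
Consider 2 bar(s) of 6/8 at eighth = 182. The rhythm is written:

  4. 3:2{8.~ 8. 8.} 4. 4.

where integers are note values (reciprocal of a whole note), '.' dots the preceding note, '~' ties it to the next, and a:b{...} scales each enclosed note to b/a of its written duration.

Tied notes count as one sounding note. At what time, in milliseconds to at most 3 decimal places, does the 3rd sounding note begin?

1. 0.0ms @ 0 + 989.011ms (3)
2. 989.011ms @ 3 + 659.341ms (2)
3. 1648.352ms @ 5 + 329.67ms (1)
4. 1978.022ms @ 6 + 989.011ms (3)
5. 2967.033ms @ 9 + 989.011ms (3)

note 3 onset = 5b = 1648.352ms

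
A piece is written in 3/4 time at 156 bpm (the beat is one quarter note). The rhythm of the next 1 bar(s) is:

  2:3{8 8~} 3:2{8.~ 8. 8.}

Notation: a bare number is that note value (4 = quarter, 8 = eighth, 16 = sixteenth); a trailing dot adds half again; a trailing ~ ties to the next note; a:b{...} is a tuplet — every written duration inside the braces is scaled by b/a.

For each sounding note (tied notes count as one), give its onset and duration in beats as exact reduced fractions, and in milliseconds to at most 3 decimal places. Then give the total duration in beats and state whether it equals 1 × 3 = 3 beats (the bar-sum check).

1) 0.0ms=0b +288.462ms=3/4b
2) 288.462ms=3/4b +673.077ms=7/4b
3) 961.538ms=5/2b +192.308ms=1/2b
Σ=3b of 3 (156bpm 3/4) — PASS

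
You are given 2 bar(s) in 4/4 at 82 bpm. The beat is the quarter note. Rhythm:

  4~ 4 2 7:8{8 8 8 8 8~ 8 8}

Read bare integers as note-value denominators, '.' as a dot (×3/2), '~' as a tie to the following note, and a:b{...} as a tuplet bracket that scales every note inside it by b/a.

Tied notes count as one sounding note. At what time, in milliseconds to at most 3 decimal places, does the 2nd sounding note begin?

1. 0.0ms @ 0 + 1463.415ms (2)
2. 1463.415ms @ 2 + 1463.415ms (2)
3. 2926.829ms @ 4 + 418.118ms (4/7)
4. 3344.948ms @ 32/7 + 418.118ms (4/7)
5. 3763.066ms @ 36/7 + 418.118ms (4/7)
6. 4181.185ms @ 40/7 + 418.118ms (4/7)
7. 4599.303ms @ 44/7 + 836.237ms (8/7)
8. 5435.54ms @ 52/7 + 418.118ms (4/7)

note 2 onset = 2b = 1463.415ms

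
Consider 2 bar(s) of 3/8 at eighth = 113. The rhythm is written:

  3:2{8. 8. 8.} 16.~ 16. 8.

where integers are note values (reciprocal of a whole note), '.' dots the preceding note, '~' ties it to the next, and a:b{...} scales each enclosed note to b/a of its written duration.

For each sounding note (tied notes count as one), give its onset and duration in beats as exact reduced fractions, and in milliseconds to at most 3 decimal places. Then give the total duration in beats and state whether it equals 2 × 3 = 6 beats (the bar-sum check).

1) 0.0ms=0b +530.973ms=1b
2) 530.973ms=1b +530.973ms=1b
3) 1061.947ms=2b +530.973ms=1b
4) 1592.92ms=3b +796.46ms=3/2b
5) 2389.381ms=9/2b +796.46ms=3/2b
Σ=6b of 6 (113bpm 3/8) — PASS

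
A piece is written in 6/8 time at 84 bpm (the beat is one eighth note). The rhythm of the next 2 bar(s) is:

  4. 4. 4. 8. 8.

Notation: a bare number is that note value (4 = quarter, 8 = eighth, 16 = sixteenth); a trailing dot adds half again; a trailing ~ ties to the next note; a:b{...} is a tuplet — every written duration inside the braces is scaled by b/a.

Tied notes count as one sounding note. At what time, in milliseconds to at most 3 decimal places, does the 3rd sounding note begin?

1. 0.0ms @ 0 + 2142.857ms (3)
2. 2142.857ms @ 3 + 2142.857ms (3)
3. 4285.714ms @ 6 + 2142.857ms (3)
4. 6428.571ms @ 9 + 1071.429ms (3/2)
5. 7500.0ms @ 21/2 + 1071.429ms (3/2)

note 3 onset = 6b = 4285.714ms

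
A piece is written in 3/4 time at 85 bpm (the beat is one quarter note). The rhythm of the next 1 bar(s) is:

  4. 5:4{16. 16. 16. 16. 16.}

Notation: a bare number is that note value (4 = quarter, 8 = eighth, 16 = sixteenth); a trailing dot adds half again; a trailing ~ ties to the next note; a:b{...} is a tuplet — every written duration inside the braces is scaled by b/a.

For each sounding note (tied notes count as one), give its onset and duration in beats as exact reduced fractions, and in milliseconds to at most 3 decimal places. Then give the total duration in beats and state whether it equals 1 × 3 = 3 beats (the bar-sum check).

1) 0.0ms=0b +1058.824ms=3/2b
2) 1058.824ms=3/2b +211.765ms=3/10b
3) 1270.588ms=9/5b +211.765ms=3/10b
4) 1482.353ms=21/10b +211.765ms=3/10b
5) 1694.118ms=12/5b +211.765ms=3/10b
6) 1905.882ms=27/10b +211.765ms=3/10b
Σ=3b of 3 (85bpm 3/4) — PASS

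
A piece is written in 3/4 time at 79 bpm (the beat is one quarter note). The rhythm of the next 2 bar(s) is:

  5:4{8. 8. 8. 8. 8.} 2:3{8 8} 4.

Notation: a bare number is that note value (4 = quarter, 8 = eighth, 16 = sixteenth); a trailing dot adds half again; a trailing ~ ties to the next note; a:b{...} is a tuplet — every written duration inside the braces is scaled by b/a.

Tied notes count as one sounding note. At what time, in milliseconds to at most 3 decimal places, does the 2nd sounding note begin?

1. 0.0ms @ 0 + 455.696ms (3/5)
2. 455.696ms @ 3/5 + 455.696ms (3/5)
3. 911.392ms @ 6/5 + 455.696ms (3/5)
4. 1367.089ms @ 9/5 + 455.696ms (3/5)
5. 1822.785ms @ 12/5 + 455.696ms (3/5)
6. 2278.481ms @ 3 + 569.62ms (3/4)
7. 2848.101ms @ 15/4 + 569.62ms (3/4)
8. 3417.722ms @ 9/2 + 1139.241ms (3/2)

note 2 onset = 3/5b = 455.696ms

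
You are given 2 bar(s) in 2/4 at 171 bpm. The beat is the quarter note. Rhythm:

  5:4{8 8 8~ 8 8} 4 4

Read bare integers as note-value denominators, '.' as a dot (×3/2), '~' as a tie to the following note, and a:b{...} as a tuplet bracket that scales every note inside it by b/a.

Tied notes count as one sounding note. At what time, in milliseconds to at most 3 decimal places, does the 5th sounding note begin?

1. 0.0ms @ 0 + 140.351ms (2/5)
2. 140.351ms @ 2/5 + 140.351ms (2/5)
3. 280.702ms @ 4/5 + 280.702ms (4/5)
4. 561.404ms @ 8/5 + 140.351ms (2/5)
5. 701.754ms @ 2 + 350.877ms (1)
6. 1052.632ms @ 3 + 350.877ms (1)

note 5 onset = 2b = 701.754ms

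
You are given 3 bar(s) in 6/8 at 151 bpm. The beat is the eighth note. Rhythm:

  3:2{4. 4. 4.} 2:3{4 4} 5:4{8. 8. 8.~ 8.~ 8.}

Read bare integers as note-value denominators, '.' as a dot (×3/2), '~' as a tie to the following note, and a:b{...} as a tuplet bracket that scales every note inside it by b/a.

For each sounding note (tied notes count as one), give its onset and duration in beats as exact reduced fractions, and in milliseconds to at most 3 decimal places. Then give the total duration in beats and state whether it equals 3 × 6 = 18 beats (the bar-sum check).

1) 0.0ms=0b +794.702ms=2b
2) 794.702ms=2b +794.702ms=2b
3) 1589.404ms=4b +794.702ms=2b
4) 2384.106ms=6b +1192.053ms=3b
5) 3576.159ms=9b +1192.053ms=3b
6) 4768.212ms=12b +476.821ms=6/5b
7) 5245.033ms=66/5b +476.821ms=6/5b
8) 5721.854ms=72/5b +1430.464ms=18/5b
Σ=18b of 18 (151bpm 6/8) — PASS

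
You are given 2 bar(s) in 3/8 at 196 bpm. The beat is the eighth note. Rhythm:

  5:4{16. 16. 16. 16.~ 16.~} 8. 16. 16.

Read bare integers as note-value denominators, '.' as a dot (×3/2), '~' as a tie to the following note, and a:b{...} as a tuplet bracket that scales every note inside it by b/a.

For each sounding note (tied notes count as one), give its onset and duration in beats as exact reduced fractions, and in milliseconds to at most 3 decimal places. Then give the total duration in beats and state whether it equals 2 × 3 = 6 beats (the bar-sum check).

1) 0.0ms=0b +183.673ms=3/5b
2) 183.673ms=3/5b +183.673ms=3/5b
3) 367.347ms=6/5b +183.673ms=3/5b
4) 551.02ms=9/5b +826.531ms=27/10b
5) 1377.551ms=9/2b +229.592ms=3/4b
6) 1607.143ms=21/4b +229.592ms=3/4b
Σ=6b of 6 (196bpm 3/8) — PASS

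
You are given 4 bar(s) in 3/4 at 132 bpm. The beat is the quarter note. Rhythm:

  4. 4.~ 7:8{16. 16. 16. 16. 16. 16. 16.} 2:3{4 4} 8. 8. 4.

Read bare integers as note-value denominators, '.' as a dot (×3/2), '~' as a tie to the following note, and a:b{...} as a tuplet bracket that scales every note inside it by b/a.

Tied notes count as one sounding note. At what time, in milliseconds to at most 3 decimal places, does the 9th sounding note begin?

1. 0.0ms @ 0 + 681.818ms (3/2)
2. 681.818ms @ 3/2 + 876.623ms (27/14)
3. 1558.442ms @ 24/7 + 194.805ms (3/7)
4. 1753.247ms @ 27/7 + 194.805ms (3/7)
5. 1948.052ms @ 30/7 + 194.805ms (3/7)
6. 2142.857ms @ 33/7 + 194.805ms (3/7)
7. 2337.662ms @ 36/7 + 194.805ms (3/7)
8. 2532.468ms @ 39/7 + 194.805ms (3/7)
9. 2727.273ms @ 6 + 681.818ms (3/2)
10. 3409.091ms @ 15/2 + 681.818ms (3/2)
11. 4090.909ms @ 9 + 340.909ms (3/4)
12. 4431.818ms @ 39/4 + 340.909ms (3/4)
13. 4772.727ms @ 21/2 + 681.818ms (3/2)

note 9 onset = 6b = 2727.273ms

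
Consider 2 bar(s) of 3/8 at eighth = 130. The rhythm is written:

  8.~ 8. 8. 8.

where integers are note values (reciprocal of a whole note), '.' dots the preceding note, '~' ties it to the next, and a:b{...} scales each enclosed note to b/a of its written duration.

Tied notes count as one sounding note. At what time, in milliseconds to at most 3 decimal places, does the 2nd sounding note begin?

1. 0.0ms @ 0 + 1384.615ms (3)
2. 1384.615ms @ 3 + 692.308ms (3/2)
3. 2076.923ms @ 9/2 + 692.308ms (3/2)

note 2 onset = 3b = 1384.615ms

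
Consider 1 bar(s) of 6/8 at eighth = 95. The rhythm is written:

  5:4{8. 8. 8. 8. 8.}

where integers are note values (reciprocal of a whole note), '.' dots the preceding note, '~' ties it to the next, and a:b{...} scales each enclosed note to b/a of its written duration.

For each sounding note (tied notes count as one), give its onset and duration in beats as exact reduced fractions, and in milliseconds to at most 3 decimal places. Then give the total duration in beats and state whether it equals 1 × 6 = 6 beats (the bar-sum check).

1) 0.0ms=0b +757.895ms=6/5b
2) 757.895ms=6/5b +757.895ms=6/5b
3) 1515.789ms=12/5b +757.895ms=6/5b
4) 2273.684ms=18/5b +757.895ms=6/5b
5) 3031.579ms=24/5b +757.895ms=6/5b
Σ=6b of 6 (95bpm 6/8) — PASS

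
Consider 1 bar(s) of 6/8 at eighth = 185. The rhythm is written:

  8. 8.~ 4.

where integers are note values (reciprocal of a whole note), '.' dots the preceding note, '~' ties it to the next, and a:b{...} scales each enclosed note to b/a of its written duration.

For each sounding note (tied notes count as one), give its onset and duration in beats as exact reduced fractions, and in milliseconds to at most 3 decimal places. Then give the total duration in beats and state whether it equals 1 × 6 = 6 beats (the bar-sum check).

1) 0.0ms=0b +486.486ms=3/2b
2) 486.486ms=3/2b +1459.459ms=9/2b
Σ=6b of 6 (185bpm 6/8) — PASS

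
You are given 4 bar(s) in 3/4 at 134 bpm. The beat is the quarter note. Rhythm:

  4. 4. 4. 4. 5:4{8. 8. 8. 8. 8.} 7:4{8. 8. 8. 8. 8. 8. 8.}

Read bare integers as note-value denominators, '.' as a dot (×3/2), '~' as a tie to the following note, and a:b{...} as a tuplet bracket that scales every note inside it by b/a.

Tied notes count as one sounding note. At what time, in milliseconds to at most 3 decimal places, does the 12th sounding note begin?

1. 0.0ms @ 0 + 671.642ms (3/2)
2. 671.642ms @ 3/2 + 671.642ms (3/2)
3. 1343.284ms @ 3 + 671.642ms (3/2)
4. 2014.925ms @ 9/2 + 671.642ms (3/2)
5. 2686.567ms @ 6 + 268.657ms (3/5)
6. 2955.224ms @ 33/5 + 268.657ms (3/5)
7. 3223.881ms @ 36/5 + 268.657ms (3/5)
8. 3492.537ms @ 39/5 + 268.657ms (3/5)
9. 3761.194ms @ 42/5 + 268.657ms (3/5)
10. 4029.851ms @ 9 + 191.898ms (3/7)
11. 4221.748ms @ 66/7 + 191.898ms (3/7)
12. 4413.646ms @ 69/7 + 191.898ms (3/7)
13. 4605.544ms @ 72/7 + 191.898ms (3/7)
14. 4797.441ms @ 75/7 + 191.898ms (3/7)
15. 4989.339ms @ 78/7 + 191.898ms (3/7)
16. 5181.237ms @ 81/7 + 191.898ms (3/7)

note 12 onset = 69/7b = 4413.646ms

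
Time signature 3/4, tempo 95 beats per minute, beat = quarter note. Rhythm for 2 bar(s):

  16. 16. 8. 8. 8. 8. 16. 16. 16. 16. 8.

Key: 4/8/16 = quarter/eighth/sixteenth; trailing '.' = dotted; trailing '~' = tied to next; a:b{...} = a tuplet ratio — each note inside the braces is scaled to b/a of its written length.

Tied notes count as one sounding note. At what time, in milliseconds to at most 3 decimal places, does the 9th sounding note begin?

note 9 onset = 9/2b = 2842.105ms

1. 0.0ms @ 0 + 236.842ms (3/8)
2. 236.842ms @ 3/8 + 236.842ms (3/8)
3. 473.684ms @ 3/4 + 473.684ms (3/4)
4. 947.368ms @ 3/2 + 473.684ms (3/4)
5. 1421.053ms @ 9/4 + 473.684ms (3/4)
6. 1894.737ms @ 3 + 473.684ms (3/4)
7. 2368.421ms @ 15/4 + 236.842ms (3/8)
8. 2605.263ms @ 33/8 + 236.842ms (3/8)
9. 2842.105ms @ 9/2 + 236.842ms (3/8)
10. 3078.947ms @ 39/8 + 236.842ms (3/8)
11. 3315.789ms @ 21/4 + 473.684ms (3/4)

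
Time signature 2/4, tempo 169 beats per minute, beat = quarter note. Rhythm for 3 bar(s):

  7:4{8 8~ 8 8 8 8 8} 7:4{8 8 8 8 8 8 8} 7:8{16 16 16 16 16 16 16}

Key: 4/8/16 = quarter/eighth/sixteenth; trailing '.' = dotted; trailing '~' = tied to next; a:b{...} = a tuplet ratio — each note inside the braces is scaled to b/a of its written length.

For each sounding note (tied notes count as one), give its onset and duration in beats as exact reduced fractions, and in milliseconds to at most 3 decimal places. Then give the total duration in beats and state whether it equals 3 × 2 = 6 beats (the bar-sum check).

1) 0.0ms=0b +101.437ms=2/7b
2) 101.437ms=2/7b +202.874ms=4/7b
3) 304.311ms=6/7b +101.437ms=2/7b
4) 405.748ms=8/7b +101.437ms=2/7b
5) 507.185ms=10/7b +101.437ms=2/7b
6) 608.622ms=12/7b +101.437ms=2/7b
7) 710.059ms=2b +101.437ms=2/7b
8) 811.496ms=16/7b +101.437ms=2/7b
9) 912.933ms=18/7b +101.437ms=2/7b
10) 1014.37ms=20/7b +101.437ms=2/7b
11) 1115.807ms=22/7b +101.437ms=2/7b
12) 1217.244ms=24/7b +101.437ms=2/7b
13) 1318.681ms=26/7b +101.437ms=2/7b
14) 1420.118ms=4b +101.437ms=2/7b
15) 1521.555ms=30/7b +101.437ms=2/7b
16) 1622.992ms=32/7b +101.437ms=2/7b
17) 1724.429ms=34/7b +101.437ms=2/7b
18) 1825.866ms=36/7b +101.437ms=2/7b
19) 1927.303ms=38/7b +101.437ms=2/7b
20) 2028.74ms=40/7b +101.437ms=2/7b
Σ=6b of 6 (169bpm 2/4) — PASS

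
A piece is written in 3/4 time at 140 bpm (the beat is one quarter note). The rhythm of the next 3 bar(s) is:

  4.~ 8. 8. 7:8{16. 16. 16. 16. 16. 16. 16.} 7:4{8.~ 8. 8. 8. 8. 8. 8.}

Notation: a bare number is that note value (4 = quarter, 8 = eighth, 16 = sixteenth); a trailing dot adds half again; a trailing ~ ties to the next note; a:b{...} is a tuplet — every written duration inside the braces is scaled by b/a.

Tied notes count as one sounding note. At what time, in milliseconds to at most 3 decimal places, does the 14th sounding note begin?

1. 0.0ms @ 0 + 964.286ms (9/4)
2. 964.286ms @ 9/4 + 321.429ms (3/4)
3. 1285.714ms @ 3 + 183.673ms (3/7)
4. 1469.388ms @ 24/7 + 183.673ms (3/7)
5. 1653.061ms @ 27/7 + 183.673ms (3/7)
6. 1836.735ms @ 30/7 + 183.673ms (3/7)
7. 2020.408ms @ 33/7 + 183.673ms (3/7)
8. 2204.082ms @ 36/7 + 183.673ms (3/7)
9. 2387.755ms @ 39/7 + 183.673ms (3/7)
10. 2571.429ms @ 6 + 367.347ms (6/7)
11. 2938.776ms @ 48/7 + 183.673ms (3/7)
12. 3122.449ms @ 51/7 + 183.673ms (3/7)
13. 3306.122ms @ 54/7 + 183.673ms (3/7)
14. 3489.796ms @ 57/7 + 183.673ms (3/7)
15. 3673.469ms @ 60/7 + 183.673ms (3/7)

note 14 onset = 57/7b = 3489.796ms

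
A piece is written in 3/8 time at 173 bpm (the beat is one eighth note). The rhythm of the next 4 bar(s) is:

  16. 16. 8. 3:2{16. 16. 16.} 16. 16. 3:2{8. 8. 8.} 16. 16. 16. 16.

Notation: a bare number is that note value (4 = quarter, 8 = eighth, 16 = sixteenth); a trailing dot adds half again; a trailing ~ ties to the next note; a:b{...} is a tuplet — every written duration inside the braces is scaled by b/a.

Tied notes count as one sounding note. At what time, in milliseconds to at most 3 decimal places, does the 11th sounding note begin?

note 11 onset = 8b = 2774.566ms

1. 0.0ms @ 0 + 260.116ms (3/4)
2. 260.116ms @ 3/4 + 260.116ms (3/4)
3. 520.231ms @ 3/2 + 520.231ms (3/2)
4. 1040.462ms @ 3 + 173.41ms (1/2)
5. 1213.873ms @ 7/2 + 173.41ms (1/2)
6. 1387.283ms @ 4 + 173.41ms (1/2)
7. 1560.694ms @ 9/2 + 260.116ms (3/4)
8. 1820.809ms @ 21/4 + 260.116ms (3/4)
9. 2080.925ms @ 6 + 346.821ms (1)
10. 2427.746ms @ 7 + 346.821ms (1)
11. 2774.566ms @ 8 + 346.821ms (1)
12. 3121.387ms @ 9 + 260.116ms (3/4)
13. 3381.503ms @ 39/4 + 260.116ms (3/4)
14. 3641.618ms @ 21/2 + 260.116ms (3/4)
15. 3901.734ms @ 45/4 + 260.116ms (3/4)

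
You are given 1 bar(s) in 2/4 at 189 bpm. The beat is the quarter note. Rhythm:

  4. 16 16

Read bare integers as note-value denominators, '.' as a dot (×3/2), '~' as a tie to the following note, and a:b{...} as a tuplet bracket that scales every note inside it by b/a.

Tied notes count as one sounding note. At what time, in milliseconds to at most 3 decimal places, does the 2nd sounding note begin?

1. 0.0ms @ 0 + 476.19ms (3/2)
2. 476.19ms @ 3/2 + 79.365ms (1/4)
3. 555.556ms @ 7/4 + 79.365ms (1/4)

note 2 onset = 3/2b = 476.19ms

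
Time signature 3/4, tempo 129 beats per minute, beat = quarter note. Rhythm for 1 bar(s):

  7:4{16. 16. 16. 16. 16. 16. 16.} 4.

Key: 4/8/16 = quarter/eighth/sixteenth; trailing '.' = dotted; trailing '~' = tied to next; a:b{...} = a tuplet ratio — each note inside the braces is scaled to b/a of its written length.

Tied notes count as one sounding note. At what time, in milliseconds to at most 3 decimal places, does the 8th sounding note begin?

note 8 onset = 3/2b = 697.674ms

1. 0.0ms @ 0 + 99.668ms (3/14)
2. 99.668ms @ 3/14 + 99.668ms (3/14)
3. 199.336ms @ 3/7 + 99.668ms (3/14)
4. 299.003ms @ 9/14 + 99.668ms (3/14)
5. 398.671ms @ 6/7 + 99.668ms (3/14)
6. 498.339ms @ 15/14 + 99.668ms (3/14)
7. 598.007ms @ 9/7 + 99.668ms (3/14)
8. 697.674ms @ 3/2 + 697.674ms (3/2)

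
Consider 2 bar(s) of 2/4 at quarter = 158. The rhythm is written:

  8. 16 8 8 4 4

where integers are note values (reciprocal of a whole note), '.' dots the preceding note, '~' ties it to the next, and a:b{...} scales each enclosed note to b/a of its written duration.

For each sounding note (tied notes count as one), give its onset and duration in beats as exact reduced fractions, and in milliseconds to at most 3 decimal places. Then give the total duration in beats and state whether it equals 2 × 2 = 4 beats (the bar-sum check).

1) 0.0ms=0b +284.81ms=3/4b
2) 284.81ms=3/4b +94.937ms=1/4b
3) 379.747ms=1b +189.873ms=1/2b
4) 569.62ms=3/2b +189.873ms=1/2b
5) 759.494ms=2b +379.747ms=1b
6) 1139.241ms=3b +379.747ms=1b
Σ=4b of 4 (158bpm 2/4) — PASS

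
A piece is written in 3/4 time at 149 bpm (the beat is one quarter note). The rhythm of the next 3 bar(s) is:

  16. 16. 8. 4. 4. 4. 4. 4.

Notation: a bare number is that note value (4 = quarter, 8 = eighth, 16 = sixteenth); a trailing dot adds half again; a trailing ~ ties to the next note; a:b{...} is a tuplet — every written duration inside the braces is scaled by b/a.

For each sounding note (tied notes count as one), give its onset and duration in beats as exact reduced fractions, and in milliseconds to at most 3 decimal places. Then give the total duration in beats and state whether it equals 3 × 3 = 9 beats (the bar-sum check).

1) 0.0ms=0b +151.007ms=3/8b
2) 151.007ms=3/8b +151.007ms=3/8b
3) 302.013ms=3/4b +302.013ms=3/4b
4) 604.027ms=3/2b +604.027ms=3/2b
5) 1208.054ms=3b +604.027ms=3/2b
6) 1812.081ms=9/2b +604.027ms=3/2b
7) 2416.107ms=6b +604.027ms=3/2b
8) 3020.134ms=15/2b +604.027ms=3/2b
Σ=9b of 9 (149bpm 3/4) — PASS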